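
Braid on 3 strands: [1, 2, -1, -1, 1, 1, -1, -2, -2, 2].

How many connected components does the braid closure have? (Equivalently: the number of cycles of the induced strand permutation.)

1

Derivation:
Track the strand permutation on 3 strands, starting from identity.
  step 1: s1 swaps positions 1,2 -> [2 1 3]
  step 2: s2 swaps positions 2,3 -> [2 3 1]
  step 3: s1^-1 swaps positions 1,2 -> [3 2 1]
  step 4: s1^-1 swaps positions 1,2 -> [2 3 1]
  step 5: s1 swaps positions 1,2 -> [3 2 1]
  step 6: s1 swaps positions 1,2 -> [2 3 1]
  step 7: s1^-1 swaps positions 1,2 -> [3 2 1]
  step 8: s2^-1 swaps positions 2,3 -> [3 1 2]
  step 9: s2^-1 swaps positions 2,3 -> [3 2 1]
  step 10: s2 swaps positions 2,3 -> [3 1 2]
Final permutation (position -> original strand): [3 1 2]
Closure components = cycle count of this permutation = 1.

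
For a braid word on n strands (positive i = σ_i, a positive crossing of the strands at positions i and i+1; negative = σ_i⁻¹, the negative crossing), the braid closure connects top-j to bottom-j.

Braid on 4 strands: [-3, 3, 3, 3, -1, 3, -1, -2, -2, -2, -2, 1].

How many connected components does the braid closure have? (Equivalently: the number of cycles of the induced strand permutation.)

2

Derivation:
Track the strand permutation on 4 strands, starting from identity.
  step 1: s3^-1 swaps positions 3,4 -> [1 2 4 3]
  step 2: s3 swaps positions 3,4 -> [1 2 3 4]
  step 3: s3 swaps positions 3,4 -> [1 2 4 3]
  step 4: s3 swaps positions 3,4 -> [1 2 3 4]
  step 5: s1^-1 swaps positions 1,2 -> [2 1 3 4]
  step 6: s3 swaps positions 3,4 -> [2 1 4 3]
  step 7: s1^-1 swaps positions 1,2 -> [1 2 4 3]
  step 8: s2^-1 swaps positions 2,3 -> [1 4 2 3]
  step 9: s2^-1 swaps positions 2,3 -> [1 2 4 3]
  step 10: s2^-1 swaps positions 2,3 -> [1 4 2 3]
  step 11: s2^-1 swaps positions 2,3 -> [1 2 4 3]
  step 12: s1 swaps positions 1,2 -> [2 1 4 3]
Final permutation (position -> original strand): [2 1 4 3]
Closure components = cycle count of this permutation = 2.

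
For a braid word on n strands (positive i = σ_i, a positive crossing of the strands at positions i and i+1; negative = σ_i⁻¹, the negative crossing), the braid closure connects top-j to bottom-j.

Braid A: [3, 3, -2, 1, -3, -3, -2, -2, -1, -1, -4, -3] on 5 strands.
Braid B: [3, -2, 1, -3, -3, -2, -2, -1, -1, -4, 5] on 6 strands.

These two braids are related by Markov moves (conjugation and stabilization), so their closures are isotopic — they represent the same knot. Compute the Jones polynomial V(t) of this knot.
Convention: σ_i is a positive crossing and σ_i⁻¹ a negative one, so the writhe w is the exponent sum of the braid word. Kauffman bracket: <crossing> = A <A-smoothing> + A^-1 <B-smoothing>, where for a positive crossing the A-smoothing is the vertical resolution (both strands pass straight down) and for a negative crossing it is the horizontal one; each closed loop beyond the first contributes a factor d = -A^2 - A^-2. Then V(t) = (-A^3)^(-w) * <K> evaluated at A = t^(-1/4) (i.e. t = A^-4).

Markov-equivalent braids have isotopic closures, hence identical knot invariants. Strip the Markov moves from each word to reach a common short braid β, then compute V(t) once on β.
Braid A: s3 s3 s2^-1 s1 s3^-1 s3^-1 s2^-1 s2^-1 s1^-1 s1^-1 s4^-1 s3^-1 on 5 strands reduces by inverse Markov moves (closure unchanged at each step):
  Deconjugate: the word is γ·β·γ⁻¹ with γ = s3 (prefix) and γ⁻¹ = s3^-1 (suffix); strip both.
  Destabilize: the word has the form β·s4^-1 where s4^-1 occurs only as the final letter (β ∈ B_4); drop it and the last strand → 4 strands.
Reduced to β = s3 s2^-1 s1 s3^-1 s3^-1 s2^-1 s2^-1 s1^-1 s1^-1 on 4 strands, 9 crossings.
Braid B: s3 s2^-1 s1 s3^-1 s3^-1 s2^-1 s2^-1 s1^-1 s1^-1 s4^-1 s5 on 6 strands reduces by inverse Markov moves (closure unchanged at each step):
  Destabilize: the word has the form β·s5 where s5 occurs only as the final letter (β ∈ B_5); drop it and the last strand → 5 strands.
  Destabilize: the word has the form β·s4^-1 where s4^-1 occurs only as the final letter (β ∈ B_4); drop it and the last strand → 4 strands.
Reduced to β = s3 s2^-1 s1 s3^-1 s3^-1 s2^-1 s2^-1 s1^-1 s1^-1 on 4 strands, 9 crossings.
Both give the same β = s3 s2^-1 s1 s3^-1 s3^-1 s2^-1 s2^-1 s1^-1 s1^-1 on 4 strands, so one state sum suffices:
Braid: s3 s2^-1 s1 s3^-1 s3^-1 s2^-1 s2^-1 s1^-1 s1^-1 on 4 strands, 9 crossings.
Writhe w = (#positive) - (#negative) = 2 - 7 = -5.
State-sum expansion of <K>. There are 2^9 = 512 states.
Each crossing splits two ways (0=vertical, 1=horizontal). The state's weight is A^(#A-smoothings - #B-smoothings) * d^(loops - 1).
Tabulate the states by total A-exponent and number of loops L (A-exp: L × count):
  A^9: L=5 ×1
  A^7: L=4 ×9
  A^5: L=3 ×31, L=5 ×5
  A^3: L=2 ×48, L=4 ×35, L=6 ×1
  A^1: L=1 ×28, L=3 ×86, L=5 ×12
  A^-1: L=2 ×82, L=4 ×43, L=6 ×1
  A^-3: L=1 ×20, L=3 ×58, L=5 ×6
  A^-5: L=2 ×25, L=4 ×11
  A^-7: L=1 ×3, L=3 ×6
  A^-9: L=2 ×1
Each group contributes A^e * Σ count * d^(L-1):
Powers of d = -A^2 - A^-2: d^2 = A^4 + 2 + A^-4; d^3 = -A^6 - 3*A^2 - 3*A^-2 - A^-6; d^4 = A^8 + 4*A^4 + 6 + 4*A^-4 + A^-8; d^5 = -A^10 - 5*A^6 - 10*A^2 - 10*A^-2 - 5*A^-6 - A^-10.
  A^9 * (d^4) = A^17 + 4*A^13 + 6*A^9 + 4*A^5 + A
  A^7 * (9*d^3) = -9*A^13 - 27*A^9 - 27*A^5 - 9*A
  A^5 * (31*d^2 + 5*d^4) = 5*A^13 + 51*A^9 + 92*A^5 + 51*A + 5*A^-3
  A^3 * (48*d + 35*d^3 + d^5) = -A^13 - 40*A^9 - 163*A^5 - 163*A - 40*A^-3 - A^-7
  A^1 * (28 + 86*d^2 + 12*d^4) = 12*A^9 + 134*A^5 + 272*A + 134*A^-3 + 12*A^-7
  A^-1 * (82*d + 43*d^3 + d^5) = -A^9 - 48*A^5 - 221*A - 221*A^-3 - 48*A^-7 - A^-11
  A^-3 * (20 + 58*d^2 + 6*d^4) = 6*A^5 + 82*A + 172*A^-3 + 82*A^-7 + 6*A^-11
  A^-5 * (25*d + 11*d^3) = -11*A - 58*A^-3 - 58*A^-7 - 11*A^-11
  A^-7 * (3 + 6*d^2) = 6*A^-3 + 15*A^-7 + 6*A^-11
  A^-9 * (d) = -A^-7 - A^-11
Summing the groups: <K> = A^17 - A^13 + A^9 - 2*A^5 + 2*A - 2*A^-3 + A^-7 - A^-11
Normalise by the writhe: (-A^3)^(-w) = (-A^3)^(5) = -A^15, so f(A) = -A^15 * <K> = -A^32 + A^28 - A^24 + 2*A^20 - 2*A^16 + 2*A^12 - A^8 + A^4.
Substitute A = t^(-1/4), i.e. A^e → t^(-e/4): V(t) = t^-1 - t^-2 + 2*t^-3 - 2*t^-4 + 2*t^-5 - t^-6 + t^-7 - t^-8

Answer: t^-1 - t^-2 + 2*t^-3 - 2*t^-4 + 2*t^-5 - t^-6 + t^-7 - t^-8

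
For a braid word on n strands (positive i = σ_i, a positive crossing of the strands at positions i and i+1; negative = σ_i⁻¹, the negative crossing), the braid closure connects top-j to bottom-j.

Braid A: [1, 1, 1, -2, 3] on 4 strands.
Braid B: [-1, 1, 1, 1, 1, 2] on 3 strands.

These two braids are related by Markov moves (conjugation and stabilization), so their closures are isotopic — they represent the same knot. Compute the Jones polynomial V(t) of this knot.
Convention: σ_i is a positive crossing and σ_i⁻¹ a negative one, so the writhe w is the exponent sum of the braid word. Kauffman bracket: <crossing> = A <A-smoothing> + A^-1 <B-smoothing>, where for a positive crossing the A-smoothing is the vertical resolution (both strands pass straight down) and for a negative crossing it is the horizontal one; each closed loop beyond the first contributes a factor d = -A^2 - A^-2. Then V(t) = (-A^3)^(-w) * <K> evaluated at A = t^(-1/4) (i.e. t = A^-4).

-t^4 + t^3 + t

Derivation:
Markov-equivalent braids have isotopic closures, hence identical knot invariants. Strip the Markov moves from each word to reach a common short braid β, then compute V(t) once on β.
Braid A: s1 s1 s1 s2^-1 s3 on 4 strands reduces by inverse Markov moves (closure unchanged at each step):
  Destabilize: the word has the form β·s3 where s3 occurs only as the final letter (β ∈ B_3); drop it and the last strand → 3 strands.
  Destabilize: the word has the form β·s2^-1 where s2^-1 occurs only as the final letter (β ∈ B_2); drop it and the last strand → 2 strands.
Reduced to β = s1 s1 s1 on 2 strands, 3 crossings.
Braid B: s1^-1 s1 s1 s1 s1 s2 on 3 strands reduces by inverse Markov moves (closure unchanged at each step):
  Destabilize: the word has the form β·s2 where s2 occurs only as the final letter (β ∈ B_2); drop it and the last strand → 2 strands.
  Deconjugate: the word is γ·β·γ⁻¹ with γ = s1^-1 (prefix) and γ⁻¹ = s1 (suffix); strip both.
Reduced to β = s1 s1 s1 on 2 strands, 3 crossings.
Both give the same β = s1 s1 s1 on 2 strands, so one state sum suffices:
Braid: s1 s1 s1 on 2 strands, 3 crossings.
Writhe w = (#positive) - (#negative) = 3 - 0 = 3.
Computing the Kauffman bracket via state sum. There are 2^3 = 8 states.
Smooth each crossing (0=||, 1=⌣⌢); contribution A^(Σ sign_k(1-2s_k)) * d^(L-1).
  state 000: A-exp=+3, loops=2, term = A^3 * d^1
  state 001: A-exp=+1, loops=1, term = A^1 * d^0
  state 010: A-exp=+1, loops=1, term = A^1 * d^0
  state 011: A-exp=-1, loops=2, term = A^-1 * d^1
  state 100: A-exp=+1, loops=1, term = A^1 * d^0
  state 101: A-exp=-1, loops=2, term = A^-1 * d^1
  state 110: A-exp=-1, loops=2, term = A^-1 * d^1
  state 111: A-exp=-3, loops=3, term = A^-3 * d^2
Collect the terms by A-exponent (count of states per loop number):
Powers of d = -A^2 - A^-2: d^2 = A^4 + 2 + A^-4.
  A^3 * (d) = -A^5 - A
  A^1 * (3) = 3*A
  A^-1 * (3*d) = -3*A - 3*A^-3
  A^-3 * (d^2) = A + 2*A^-3 + A^-7
Summing the groups: <K> = -A^5 - A^-3 + A^-7
Normalise by the writhe: (-A^3)^(-w) = (-A^3)^(-3) = -A^-9, so f(A) = -A^-9 * <K> = A^-4 + A^-12 - A^-16.
Substitute A = t^(-1/4), i.e. A^e → t^(-e/4): V(t) = -t^4 + t^3 + t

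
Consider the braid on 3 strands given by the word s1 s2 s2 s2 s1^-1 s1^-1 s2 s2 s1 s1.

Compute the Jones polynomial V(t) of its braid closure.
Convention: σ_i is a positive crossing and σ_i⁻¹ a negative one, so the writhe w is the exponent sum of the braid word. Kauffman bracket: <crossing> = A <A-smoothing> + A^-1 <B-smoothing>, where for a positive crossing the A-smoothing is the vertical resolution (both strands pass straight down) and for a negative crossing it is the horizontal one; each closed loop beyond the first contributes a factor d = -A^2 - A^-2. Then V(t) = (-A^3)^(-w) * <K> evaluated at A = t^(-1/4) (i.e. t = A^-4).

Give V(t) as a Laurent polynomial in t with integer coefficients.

t^10 - 3*t^9 + 5*t^8 - 7*t^7 + 7*t^6 - 7*t^5 + 6*t^4 - 3*t^3 + 2*t^2

Derivation:
Braid: s1 s2 s2 s2 s1^-1 s1^-1 s2 s2 s1 s1 on 3 strands, 10 crossings.
Writhe w = (#positive) - (#negative) = 8 - 2 = 6.
State-sum expansion of <K>. There are 2^10 = 1024 states.
Smooth each crossing (0=||, 1=⌣⌢); contribution A^(Σ sign_k(1-2s_k)) * d^(L-1).
Tabulate the states by total A-exponent and number of loops L (A-exp: L × count):
  A^10: L=3 ×1
  A^8: L=2 ×7, L=4 ×3
  A^6: L=1 ×10, L=3 ×32, L=5 ×3
  A^4: L=2 ×76, L=4 ×43, L=6 ×1
  A^2: L=1 ×51, L=3 ×132, L=5 ×27
  A^0: L=2 ×135, L=4 ×109, L=6 ×8
  A^-2: L=3 ×161, L=5 ×48, L=7 ×1
  A^-4: L=4 ×109, L=6 ×11
  A^-6: L=5 ×44, L=7 ×1
  A^-8: L=6 ×10
  A^-10: L=7 ×1
Each group contributes A^e * Σ count * d^(L-1):
Powers of d = -A^2 - A^-2: d^2 = A^4 + 2 + A^-4; d^3 = -A^6 - 3*A^2 - 3*A^-2 - A^-6; d^4 = A^8 + 4*A^4 + 6 + 4*A^-4 + A^-8; d^5 = -A^10 - 5*A^6 - 10*A^2 - 10*A^-2 - 5*A^-6 - A^-10; d^6 = A^12 + 6*A^8 + 15*A^4 + 20 + 15*A^-4 + 6*A^-8 + A^-12.
  A^10 * (d^2) = A^14 + 2*A^10 + A^6
  A^8 * (7*d + 3*d^3) = -3*A^14 - 16*A^10 - 16*A^6 - 3*A^2
  A^6 * (10 + 32*d^2 + 3*d^4) = 3*A^14 + 44*A^10 + 92*A^6 + 44*A^2 + 3*A^-2
  A^4 * (76*d + 43*d^3 + d^5) = -A^14 - 48*A^10 - 215*A^6 - 215*A^2 - 48*A^-2 - A^-6
  A^2 * (51 + 132*d^2 + 27*d^4) = 27*A^10 + 240*A^6 + 477*A^2 + 240*A^-2 + 27*A^-6
  A^0 * (135*d + 109*d^3 + 8*d^5) = -8*A^10 - 149*A^6 - 542*A^2 - 542*A^-2 - 149*A^-6 - 8*A^-10
  A^-2 * (161*d^2 + 48*d^4 + d^6) = A^10 + 54*A^6 + 368*A^2 + 630*A^-2 + 368*A^-6 + 54*A^-10 + A^-14
  A^-4 * (109*d^3 + 11*d^5) = -11*A^6 - 164*A^2 - 437*A^-2 - 437*A^-6 - 164*A^-10 - 11*A^-14
  A^-6 * (44*d^4 + d^6) = A^6 + 50*A^2 + 191*A^-2 + 284*A^-6 + 191*A^-10 + 50*A^-14 + A^-18
  A^-8 * (10*d^5) = -10*A^2 - 50*A^-2 - 100*A^-6 - 100*A^-10 - 50*A^-14 - 10*A^-18
  A^-10 * (d^6) = A^2 + 6*A^-2 + 15*A^-6 + 20*A^-10 + 15*A^-14 + 6*A^-18 + A^-22
Summing the groups: <K> = 2*A^10 - 3*A^6 + 6*A^2 - 7*A^-2 + 7*A^-6 - 7*A^-10 + 5*A^-14 - 3*A^-18 + A^-22
Normalise by the writhe: (-A^3)^(-w) = (-A^3)^(-6) = A^-18, so f(A) = A^-18 * <K> = 2*A^-8 - 3*A^-12 + 6*A^-16 - 7*A^-20 + 7*A^-24 - 7*A^-28 + 5*A^-32 - 3*A^-36 + A^-40.
Substitute A = t^(-1/4), i.e. A^e → t^(-e/4): V(t) = t^10 - 3*t^9 + 5*t^8 - 7*t^7 + 7*t^6 - 7*t^5 + 6*t^4 - 3*t^3 + 2*t^2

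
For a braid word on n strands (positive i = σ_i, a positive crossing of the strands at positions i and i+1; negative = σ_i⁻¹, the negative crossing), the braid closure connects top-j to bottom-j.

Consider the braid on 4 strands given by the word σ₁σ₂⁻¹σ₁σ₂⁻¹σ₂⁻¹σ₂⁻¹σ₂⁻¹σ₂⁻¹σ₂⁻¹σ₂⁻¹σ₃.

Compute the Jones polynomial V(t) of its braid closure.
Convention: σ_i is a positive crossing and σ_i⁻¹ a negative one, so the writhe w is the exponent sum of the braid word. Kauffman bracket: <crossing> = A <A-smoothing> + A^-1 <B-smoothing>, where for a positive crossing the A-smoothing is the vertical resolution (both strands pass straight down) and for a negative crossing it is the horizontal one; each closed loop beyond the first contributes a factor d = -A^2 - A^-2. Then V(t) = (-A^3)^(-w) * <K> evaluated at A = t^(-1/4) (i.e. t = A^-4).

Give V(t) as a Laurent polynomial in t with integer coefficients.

The presented braid s1 s2^-1 s1 s2^-1 s2^-1 s2^-1 s2^-1 s2^-1 s2^-1 s2^-1 s3 on 4 strands reduces by inverse Markov moves (closure unchanged at each step):
  Destabilize: the word has the form β·s3 where s3 occurs only as the final letter (β ∈ B_3); drop it and the last strand → 3 strands.
Reduced to β = s1 s2^-1 s1 s2^-1 s2^-1 s2^-1 s2^-1 s2^-1 s2^-1 s2^-1 on 3 strands, 10 crossings.
Compute on β:
Braid: s1 s2^-1 s1 s2^-1 s2^-1 s2^-1 s2^-1 s2^-1 s2^-1 s2^-1 on 3 strands, 10 crossings.
Writhe w = (#positive) - (#negative) = 2 - 8 = -6.
State-sum expansion of <K>. There are 2^10 = 1024 states.
Smooth each crossing (0=||, 1=⌣⌢); contribution A^(Σ sign_k(1-2s_k)) * d^(L-1).
Tabulate the states by total A-exponent and number of loops L (A-exp: L × count):
  A^10: L=9 ×1
  A^8: L=8 ×10
  A^6: L=7 ×45
  A^4: L=6 ×119, L=8 ×1
  A^2: L=5 ×203, L=7 ×7
  A^0: L=4 ×231, L=6 ×21
  A^-2: L=3 ×175, L=5 ×35
  A^-4: L=2 ×85, L=4 ×35
  A^-6: L=1 ×23, L=3 ×22
  A^-8: L=2 ×10
  A^-10: L=3 ×1
Each group contributes A^e * Σ count * d^(L-1):
Powers of d = -A^2 - A^-2: d^2 = A^4 + 2 + A^-4; d^3 = -A^6 - 3*A^2 - 3*A^-2 - A^-6; d^4 = A^8 + 4*A^4 + 6 + 4*A^-4 + A^-8; d^5 = -A^10 - 5*A^6 - 10*A^2 - 10*A^-2 - 5*A^-6 - A^-10; d^6 = A^12 + 6*A^8 + 15*A^4 + 20 + 15*A^-4 + 6*A^-8 + A^-12; d^7 = -A^14 - 7*A^10 - 21*A^6 - 35*A^2 - 35*A^-2 - 21*A^-6 - 7*A^-10 - A^-14; d^8 = A^16 + 8*A^12 + 28*A^8 + 56*A^4 + 70 + 56*A^-4 + 28*A^-8 + 8*A^-12 + A^-16.
  A^10 * (d^8) = A^26 + 8*A^22 + 28*A^18 + 56*A^14 + 70*A^10 + 56*A^6 + 28*A^2 + 8*A^-2 + A^-6
  A^8 * (10*d^7) = -10*A^22 - 70*A^18 - 210*A^14 - 350*A^10 - 350*A^6 - 210*A^2 - 70*A^-2 - 10*A^-6
  A^6 * (45*d^6) = 45*A^18 + 270*A^14 + 675*A^10 + 900*A^6 + 675*A^2 + 270*A^-2 + 45*A^-6
  A^4 * (119*d^5 + d^7) = -A^18 - 126*A^14 - 616*A^10 - 1225*A^6 - 1225*A^2 - 616*A^-2 - 126*A^-6 - A^-10
  A^2 * (203*d^4 + 7*d^6) = 7*A^14 + 245*A^10 + 917*A^6 + 1358*A^2 + 917*A^-2 + 245*A^-6 + 7*A^-10
  A^0 * (231*d^3 + 21*d^5) = -21*A^10 - 336*A^6 - 903*A^2 - 903*A^-2 - 336*A^-6 - 21*A^-10
  A^-2 * (175*d^2 + 35*d^4) = 35*A^6 + 315*A^2 + 560*A^-2 + 315*A^-6 + 35*A^-10
  A^-4 * (85*d + 35*d^3) = -35*A^2 - 190*A^-2 - 190*A^-6 - 35*A^-10
  A^-6 * (23 + 22*d^2) = 22*A^-2 + 67*A^-6 + 22*A^-10
  A^-8 * (10*d) = -10*A^-6 - 10*A^-10
  A^-10 * (d^2) = A^-6 + 2*A^-10 + A^-14
Summing the groups: <K> = A^26 - 2*A^22 + 2*A^18 - 3*A^14 + 3*A^10 - 3*A^6 + 3*A^2 - 2*A^-2 + 2*A^-6 - A^-10 + A^-14
Normalise by the writhe: (-A^3)^(-w) = (-A^3)^(6) = A^18, so f(A) = A^18 * <K> = A^44 - 2*A^40 + 2*A^36 - 3*A^32 + 3*A^28 - 3*A^24 + 3*A^20 - 2*A^16 + 2*A^12 - A^8 + A^4.
Substitute A = t^(-1/4), i.e. A^e → t^(-e/4): V(t) = t^-1 - t^-2 + 2*t^-3 - 2*t^-4 + 3*t^-5 - 3*t^-6 + 3*t^-7 - 3*t^-8 + 2*t^-9 - 2*t^-10 + t^-11

Answer: t^-1 - t^-2 + 2*t^-3 - 2*t^-4 + 3*t^-5 - 3*t^-6 + 3*t^-7 - 3*t^-8 + 2*t^-9 - 2*t^-10 + t^-11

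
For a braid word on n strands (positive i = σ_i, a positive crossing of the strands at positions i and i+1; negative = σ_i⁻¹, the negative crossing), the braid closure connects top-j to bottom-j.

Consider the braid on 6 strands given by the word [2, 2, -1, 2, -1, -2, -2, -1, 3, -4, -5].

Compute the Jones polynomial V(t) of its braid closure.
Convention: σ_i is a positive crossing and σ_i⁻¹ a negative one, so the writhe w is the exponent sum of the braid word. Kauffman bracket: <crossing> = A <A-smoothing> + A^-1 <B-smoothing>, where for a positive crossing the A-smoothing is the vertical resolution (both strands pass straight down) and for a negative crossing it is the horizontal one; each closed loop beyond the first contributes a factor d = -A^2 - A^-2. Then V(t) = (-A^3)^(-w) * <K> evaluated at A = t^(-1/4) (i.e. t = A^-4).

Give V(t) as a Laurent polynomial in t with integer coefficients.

The presented braid s2 s2 s1^-1 s2 s1^-1 s2^-1 s2^-1 s1^-1 s3 s4^-1 s5^-1 on 6 strands reduces by inverse Markov moves (closure unchanged at each step):
  Destabilize: the word has the form β·s5^-1 where s5^-1 occurs only as the final letter (β ∈ B_5); drop it and the last strand → 5 strands.
  Destabilize: the word has the form β·s4^-1 where s4^-1 occurs only as the final letter (β ∈ B_4); drop it and the last strand → 4 strands.
  Destabilize: the word has the form β·s3 where s3 occurs only as the final letter (β ∈ B_3); drop it and the last strand → 3 strands.
Reduced to β = s2 s2 s1^-1 s2 s1^-1 s2^-1 s2^-1 s1^-1 on 3 strands, 8 crossings.
Compute on β:
Braid: s2 s2 s1^-1 s2 s1^-1 s2^-1 s2^-1 s1^-1 on 3 strands, 8 crossings.
Writhe w = (#positive) - (#negative) = 3 - 5 = -2.
State-sum expansion of <K>. There are 2^8 = 256 states.
For each crossing: s=0 is the vertical smoothing, s=1 horizontal. Crossing k contributes A^(sign_k * (1 - 2*s_k)); loop factor d = -A^2 - A^-2.
Tabulate the states by total A-exponent and number of loops L (A-exp: L × count):
  A^8: L=4 ×1
  A^6: L=3 ×8
  A^4: L=2 ×23, L=4 ×5
  A^2: L=1 ×22, L=3 ×33, L=5 ×1
  A^0: L=2 ×52, L=4 ×18
  A^-2: L=1 ×13, L=3 ×37, L=5 ×6
  A^-4: L=2 ×14, L=4 ×13, L=6 ×1
  A^-6: L=3 ×6, L=5 ×2
  A^-8: L=4 ×1
Each group contributes A^e * Σ count * d^(L-1):
Powers of d = -A^2 - A^-2: d^2 = A^4 + 2 + A^-4; d^3 = -A^6 - 3*A^2 - 3*A^-2 - A^-6; d^4 = A^8 + 4*A^4 + 6 + 4*A^-4 + A^-8; d^5 = -A^10 - 5*A^6 - 10*A^2 - 10*A^-2 - 5*A^-6 - A^-10.
  A^8 * (d^3) = -A^14 - 3*A^10 - 3*A^6 - A^2
  A^6 * (8*d^2) = 8*A^10 + 16*A^6 + 8*A^2
  A^4 * (23*d + 5*d^3) = -5*A^10 - 38*A^6 - 38*A^2 - 5*A^-2
  A^2 * (22 + 33*d^2 + d^4) = A^10 + 37*A^6 + 94*A^2 + 37*A^-2 + A^-6
  A^0 * (52*d + 18*d^3) = -18*A^6 - 106*A^2 - 106*A^-2 - 18*A^-6
  A^-2 * (13 + 37*d^2 + 6*d^4) = 6*A^6 + 61*A^2 + 123*A^-2 + 61*A^-6 + 6*A^-10
  A^-4 * (14*d + 13*d^3 + d^5) = -A^6 - 18*A^2 - 63*A^-2 - 63*A^-6 - 18*A^-10 - A^-14
  A^-6 * (6*d^2 + 2*d^4) = 2*A^2 + 14*A^-2 + 24*A^-6 + 14*A^-10 + 2*A^-14
  A^-8 * (d^3) = -A^-2 - 3*A^-6 - 3*A^-10 - A^-14
Summing the groups: <K> = -A^14 + A^10 - A^6 + 2*A^2 - A^-2 + 2*A^-6 - A^-10
Normalise by the writhe: (-A^3)^(-w) = (-A^3)^(2) = A^6, so f(A) = A^6 * <K> = -A^20 + A^16 - A^12 + 2*A^8 - A^4 + 2 - A^-4.
Substitute A = t^(-1/4), i.e. A^e → t^(-e/4): V(t) = -t + 2 - t^-1 + 2*t^-2 - t^-3 + t^-4 - t^-5

Answer: -t + 2 - t^-1 + 2*t^-2 - t^-3 + t^-4 - t^-5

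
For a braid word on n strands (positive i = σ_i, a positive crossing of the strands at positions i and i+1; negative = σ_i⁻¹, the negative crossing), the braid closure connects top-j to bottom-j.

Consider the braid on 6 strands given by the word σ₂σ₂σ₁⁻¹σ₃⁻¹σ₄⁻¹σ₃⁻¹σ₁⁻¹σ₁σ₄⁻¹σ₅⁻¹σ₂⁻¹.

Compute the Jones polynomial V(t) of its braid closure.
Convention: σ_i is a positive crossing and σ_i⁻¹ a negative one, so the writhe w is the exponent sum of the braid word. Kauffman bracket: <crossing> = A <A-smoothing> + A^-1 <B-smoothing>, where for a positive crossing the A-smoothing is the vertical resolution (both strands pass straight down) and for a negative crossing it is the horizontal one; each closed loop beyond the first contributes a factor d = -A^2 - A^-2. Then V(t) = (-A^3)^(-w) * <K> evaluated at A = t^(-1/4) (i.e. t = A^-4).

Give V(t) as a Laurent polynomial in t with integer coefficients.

The presented braid s2 s2 s1^-1 s3^-1 s4^-1 s3^-1 s1^-1 s1 s4^-1 s5^-1 s2^-1 on 6 strands reduces by inverse Markov moves (closure unchanged at each step):
  Deconjugate: the word is γ·β·γ⁻¹ with γ = s2 (prefix) and γ⁻¹ = s2^-1 (suffix); strip both.
  Destabilize: the word has the form β·s5^-1 where s5^-1 occurs only as the final letter (β ∈ B_5); drop it and the last strand → 5 strands.
Reduced to β = s2 s1^-1 s3^-1 s4^-1 s3^-1 s1^-1 s1 s4^-1 on 5 strands, 8 crossings.
Compute on β:
First cancel adjacent σ_i σ_i⁻¹ pairs (Reidemeister II — same braid, same closure): s2 s1^-1 s3^-1 s4^-1 s3^-1 s1^-1 s1 s4^-1 → s2 s1^-1 s3^-1 s4^-1 s3^-1 s4^-1.
Braid: s2 s1^-1 s3^-1 s4^-1 s3^-1 s4^-1 on 5 strands, 6 crossings.
Writhe w = (#positive) - (#negative) = 1 - 5 = -4.
Enumerate smoothing states for the bracket polynomial. There are 2^6 = 64 states.
Smooth each crossing (0=||, 1=⌣⌢); contribution A^(Σ sign_k(1-2s_k)) * d^(L-1).
Tabulate the states by total A-exponent and number of loops L (A-exp: L × count):
  A^6: L=2 ×1
  A^4: L=1 ×1, L=3 ×5
  A^2: L=2 ×9, L=4 ×6
  A^0: L=1 ×4, L=3 ×14, L=5 ×2
  A^-2: L=2 ×8, L=4 ×7
  A^-4: L=3 ×5, L=5 ×1
  A^-6: L=4 ×1
Each group contributes A^e * Σ count * d^(L-1):
Powers of d = -A^2 - A^-2: d^2 = A^4 + 2 + A^-4; d^3 = -A^6 - 3*A^2 - 3*A^-2 - A^-6; d^4 = A^8 + 4*A^4 + 6 + 4*A^-4 + A^-8.
  A^6 * (d) = -A^8 - A^4
  A^4 * (1 + 5*d^2) = 5*A^8 + 11*A^4 + 5
  A^2 * (9*d + 6*d^3) = -6*A^8 - 27*A^4 - 27 - 6*A^-4
  A^0 * (4 + 14*d^2 + 2*d^4) = 2*A^8 + 22*A^4 + 44 + 22*A^-4 + 2*A^-8
  A^-2 * (8*d + 7*d^3) = -7*A^4 - 29 - 29*A^-4 - 7*A^-8
  A^-4 * (5*d^2 + d^4) = A^4 + 9 + 16*A^-4 + 9*A^-8 + A^-12
  A^-6 * (d^3) = -1 - 3*A^-4 - 3*A^-8 - A^-12
Summing the groups: <K> = -A^4 + 1 + A^-8
Normalise by the writhe: (-A^3)^(-w) = (-A^3)^(4) = A^12, so f(A) = A^12 * <K> = -A^16 + A^12 + A^4.
Substitute A = t^(-1/4), i.e. A^e → t^(-e/4): V(t) = t^-1 + t^-3 - t^-4

Answer: t^-1 + t^-3 - t^-4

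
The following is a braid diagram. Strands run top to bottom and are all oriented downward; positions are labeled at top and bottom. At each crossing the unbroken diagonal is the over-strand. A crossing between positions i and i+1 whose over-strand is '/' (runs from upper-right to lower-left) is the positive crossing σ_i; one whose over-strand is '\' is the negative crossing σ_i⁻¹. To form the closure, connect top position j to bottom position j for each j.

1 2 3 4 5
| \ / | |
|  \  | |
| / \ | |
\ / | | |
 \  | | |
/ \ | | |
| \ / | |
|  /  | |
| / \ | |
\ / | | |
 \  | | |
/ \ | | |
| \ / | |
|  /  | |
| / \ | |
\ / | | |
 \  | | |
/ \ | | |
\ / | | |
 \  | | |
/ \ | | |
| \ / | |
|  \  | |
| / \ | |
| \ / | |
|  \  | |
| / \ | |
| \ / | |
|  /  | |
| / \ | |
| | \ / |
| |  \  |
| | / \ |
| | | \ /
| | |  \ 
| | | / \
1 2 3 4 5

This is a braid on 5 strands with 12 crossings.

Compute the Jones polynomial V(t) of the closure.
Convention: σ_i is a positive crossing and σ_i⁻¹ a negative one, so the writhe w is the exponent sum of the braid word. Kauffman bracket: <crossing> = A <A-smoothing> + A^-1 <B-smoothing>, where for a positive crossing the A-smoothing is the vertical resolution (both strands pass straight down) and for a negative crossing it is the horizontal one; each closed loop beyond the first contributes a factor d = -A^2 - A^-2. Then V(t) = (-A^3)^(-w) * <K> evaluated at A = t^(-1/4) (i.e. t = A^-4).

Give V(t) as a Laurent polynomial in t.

2*t^-1 - 2*t^-2 + 3*t^-3 - 3*t^-4 + 2*t^-5 - 2*t^-6 + t^-7

Derivation:
Reading the diagram top to bottom ('/'-over between positions i,i+1 = s_i, '\'-over = s_i^-1): braid word = s2^-1 s1^-1 s2 s1^-1 s2 s1^-1 s1^-1 s2^-1 s2^-1 s2 s3^-1 s4^-1.
The presented braid s2^-1 s1^-1 s2 s1^-1 s2 s1^-1 s1^-1 s2^-1 s2^-1 s2 s3^-1 s4^-1 on 5 strands reduces by inverse Markov moves (closure unchanged at each step):
  Destabilize: the word has the form β·s4^-1 where s4^-1 occurs only as the final letter (β ∈ B_4); drop it and the last strand → 4 strands.
  Destabilize: the word has the form β·s3^-1 where s3^-1 occurs only as the final letter (β ∈ B_3); drop it and the last strand → 3 strands.
  Deconjugate: the word is γ·β·γ⁻¹ with γ = s2^-1 (prefix) and γ⁻¹ = s2 (suffix); strip both.
Reduced to β = s1^-1 s2 s1^-1 s2 s1^-1 s1^-1 s2^-1 s2^-1 on 3 strands, 8 crossings.
Compute on β:
Braid: s1^-1 s2 s1^-1 s2 s1^-1 s1^-1 s2^-1 s2^-1 on 3 strands, 8 crossings.
Writhe w = (#positive) - (#negative) = 2 - 6 = -4.
Computing the Kauffman bracket via state sum. There are 2^8 = 256 states.
For each crossing: s=0 is the vertical smoothing, s=1 horizontal. Crossing k contributes A^(sign_k * (1 - 2*s_k)); loop factor d = -A^2 - A^-2.
Tabulate the states by total A-exponent and number of loops L (A-exp: L × count):
  A^8: L=5 ×1
  A^6: L=4 ×8
  A^4: L=3 ×26, L=5 ×2
  A^2: L=2 ×41, L=4 ×15
  A^0: L=1 ×26, L=3 ×43, L=5 ×1
  A^-2: L=2 ×47, L=4 ×9
  A^-4: L=1 ×11, L=3 ×16, L=5 ×1
  A^-6: L=2 ×6, L=4 ×2
  A^-8: L=3 ×1
Each group contributes A^e * Σ count * d^(L-1):
Powers of d = -A^2 - A^-2: d^2 = A^4 + 2 + A^-4; d^3 = -A^6 - 3*A^2 - 3*A^-2 - A^-6; d^4 = A^8 + 4*A^4 + 6 + 4*A^-4 + A^-8.
  A^8 * (d^4) = A^16 + 4*A^12 + 6*A^8 + 4*A^4 + 1
  A^6 * (8*d^3) = -8*A^12 - 24*A^8 - 24*A^4 - 8
  A^4 * (26*d^2 + 2*d^4) = 2*A^12 + 34*A^8 + 64*A^4 + 34 + 2*A^-4
  A^2 * (41*d + 15*d^3) = -15*A^8 - 86*A^4 - 86 - 15*A^-4
  A^0 * (26 + 43*d^2 + d^4) = A^8 + 47*A^4 + 118 + 47*A^-4 + A^-8
  A^-2 * (47*d + 9*d^3) = -9*A^4 - 74 - 74*A^-4 - 9*A^-8
  A^-4 * (11 + 16*d^2 + d^4) = A^4 + 20 + 49*A^-4 + 20*A^-8 + A^-12
  A^-6 * (6*d + 2*d^3) = -2 - 12*A^-4 - 12*A^-8 - 2*A^-12
  A^-8 * (d^2) = A^-4 + 2*A^-8 + A^-12
Summing the groups: <K> = A^16 - 2*A^12 + 2*A^8 - 3*A^4 + 3 - 2*A^-4 + 2*A^-8
Normalise by the writhe: (-A^3)^(-w) = (-A^3)^(4) = A^12, so f(A) = A^12 * <K> = A^28 - 2*A^24 + 2*A^20 - 3*A^16 + 3*A^12 - 2*A^8 + 2*A^4.
Substitute A = t^(-1/4), i.e. A^e → t^(-e/4): V(t) = 2*t^-1 - 2*t^-2 + 3*t^-3 - 3*t^-4 + 2*t^-5 - 2*t^-6 + t^-7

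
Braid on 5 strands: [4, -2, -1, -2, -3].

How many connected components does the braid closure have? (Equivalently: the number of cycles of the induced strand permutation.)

2

Derivation:
Track the strand permutation on 5 strands, starting from identity.
  step 1: s4 swaps positions 4,5 -> [1 2 3 5 4]
  step 2: s2^-1 swaps positions 2,3 -> [1 3 2 5 4]
  step 3: s1^-1 swaps positions 1,2 -> [3 1 2 5 4]
  step 4: s2^-1 swaps positions 2,3 -> [3 2 1 5 4]
  step 5: s3^-1 swaps positions 3,4 -> [3 2 5 1 4]
Final permutation (position -> original strand): [3 2 5 1 4]
Closure components = cycle count of this permutation = 2.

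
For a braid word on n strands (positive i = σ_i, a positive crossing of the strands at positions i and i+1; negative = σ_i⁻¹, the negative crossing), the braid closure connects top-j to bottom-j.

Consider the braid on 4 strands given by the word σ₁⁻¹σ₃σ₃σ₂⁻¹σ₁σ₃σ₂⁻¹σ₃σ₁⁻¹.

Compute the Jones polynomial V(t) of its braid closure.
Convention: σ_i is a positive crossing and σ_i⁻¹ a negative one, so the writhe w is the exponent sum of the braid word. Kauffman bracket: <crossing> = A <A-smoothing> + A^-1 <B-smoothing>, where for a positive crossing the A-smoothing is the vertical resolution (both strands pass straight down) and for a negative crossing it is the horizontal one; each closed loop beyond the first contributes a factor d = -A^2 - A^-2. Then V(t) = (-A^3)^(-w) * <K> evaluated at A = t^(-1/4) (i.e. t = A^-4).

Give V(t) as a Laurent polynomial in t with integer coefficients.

t^5 - 2*t^4 + 3*t^3 - 3*t^2 + 3*t - 3 + 2*t^-1 - t^-2 + t^-3

Derivation:
Braid: s1^-1 s3 s3 s2^-1 s1 s3 s2^-1 s3 s1^-1 on 4 strands, 9 crossings.
Writhe w = (#positive) - (#negative) = 5 - 4 = 1.
Enumerate smoothing states for the bracket polynomial. There are 2^9 = 512 states.
For each crossing: s=0 is the vertical smoothing, s=1 horizontal. Crossing k contributes A^(sign_k * (1 - 2*s_k)); loop factor d = -A^2 - A^-2.
Tabulate the states by total A-exponent and number of loops L (A-exp: L × count):
  A^9: L=4 ×1
  A^7: L=3 ×9
  A^5: L=2 ×29, L=4 ×7
  A^3: L=1 ×30, L=3 ×52, L=5 ×2
  A^1: L=2 ×83, L=4 ×43
  A^-1: L=1 ×11, L=3 ×93, L=5 ×22
  A^-3: L=2 ×19, L=4 ×58, L=6 ×7
  A^-5: L=3 ×15, L=5 ×20, L=7 ×1
  A^-7: L=4 ×6, L=6 ×3
  A^-9: L=5 ×1
Each group contributes A^e * Σ count * d^(L-1):
Powers of d = -A^2 - A^-2: d^2 = A^4 + 2 + A^-4; d^3 = -A^6 - 3*A^2 - 3*A^-2 - A^-6; d^4 = A^8 + 4*A^4 + 6 + 4*A^-4 + A^-8; d^5 = -A^10 - 5*A^6 - 10*A^2 - 10*A^-2 - 5*A^-6 - A^-10; d^6 = A^12 + 6*A^8 + 15*A^4 + 20 + 15*A^-4 + 6*A^-8 + A^-12.
  A^9 * (d^3) = -A^15 - 3*A^11 - 3*A^7 - A^3
  A^7 * (9*d^2) = 9*A^11 + 18*A^7 + 9*A^3
  A^5 * (29*d + 7*d^3) = -7*A^11 - 50*A^7 - 50*A^3 - 7*A^-1
  A^3 * (30 + 52*d^2 + 2*d^4) = 2*A^11 + 60*A^7 + 146*A^3 + 60*A^-1 + 2*A^-5
  A^1 * (83*d + 43*d^3) = -43*A^7 - 212*A^3 - 212*A^-1 - 43*A^-5
  A^-1 * (11 + 93*d^2 + 22*d^4) = 22*A^7 + 181*A^3 + 329*A^-1 + 181*A^-5 + 22*A^-9
  A^-3 * (19*d + 58*d^3 + 7*d^5) = -7*A^7 - 93*A^3 - 263*A^-1 - 263*A^-5 - 93*A^-9 - 7*A^-13
  A^-5 * (15*d^2 + 20*d^4 + d^6) = A^7 + 26*A^3 + 110*A^-1 + 170*A^-5 + 110*A^-9 + 26*A^-13 + A^-17
  A^-7 * (6*d^3 + 3*d^5) = -3*A^3 - 21*A^-1 - 48*A^-5 - 48*A^-9 - 21*A^-13 - 3*A^-17
  A^-9 * (d^4) = A^-1 + 4*A^-5 + 6*A^-9 + 4*A^-13 + A^-17
Summing the groups: <K> = -A^15 + A^11 - 2*A^7 + 3*A^3 - 3*A^-1 + 3*A^-5 - 3*A^-9 + 2*A^-13 - A^-17
Normalise by the writhe: (-A^3)^(-w) = (-A^3)^(-1) = -A^-3, so f(A) = -A^-3 * <K> = A^12 - A^8 + 2*A^4 - 3 + 3*A^-4 - 3*A^-8 + 3*A^-12 - 2*A^-16 + A^-20.
Substitute A = t^(-1/4), i.e. A^e → t^(-e/4): V(t) = t^5 - 2*t^4 + 3*t^3 - 3*t^2 + 3*t - 3 + 2*t^-1 - t^-2 + t^-3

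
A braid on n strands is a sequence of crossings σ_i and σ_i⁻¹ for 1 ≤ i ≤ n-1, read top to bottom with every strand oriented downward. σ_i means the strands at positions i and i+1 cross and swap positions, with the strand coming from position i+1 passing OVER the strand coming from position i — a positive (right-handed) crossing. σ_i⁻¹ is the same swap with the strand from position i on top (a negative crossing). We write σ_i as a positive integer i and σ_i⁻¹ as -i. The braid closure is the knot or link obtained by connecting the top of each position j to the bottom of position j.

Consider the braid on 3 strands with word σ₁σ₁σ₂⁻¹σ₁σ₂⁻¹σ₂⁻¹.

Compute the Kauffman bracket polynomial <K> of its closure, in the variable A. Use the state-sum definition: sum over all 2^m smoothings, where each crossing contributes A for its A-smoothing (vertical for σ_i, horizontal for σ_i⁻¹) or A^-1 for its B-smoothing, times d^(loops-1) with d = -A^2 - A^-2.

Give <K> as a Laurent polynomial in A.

-A^12 + 2*A^8 - 2*A^4 + 3 - 2*A^-4 + 2*A^-8 - A^-12

Derivation:
Braid: s1 s1 s2^-1 s1 s2^-1 s2^-1 on 3 strands, 6 crossings.
Writhe w = (#positive) - (#negative) = 3 - 3 = 0.
Enumerate smoothing states for the bracket polynomial. There are 2^6 = 64 states.
Each crossing splits two ways (0=vertical, 1=horizontal). The state's weight is A^(#A-smoothings - #B-smoothings) * d^(loops - 1).
Tabulate the states by total A-exponent and number of loops L (A-exp: L × count):
  A^6: L=4 ×1
  A^4: L=3 ×6
  A^2: L=2 ×14, L=4 ×1
  A^0: L=1 ×13, L=3 ×7
  A^-2: L=2 ×14, L=4 ×1
  A^-4: L=3 ×6
  A^-6: L=4 ×1
Each group contributes A^e * Σ count * d^(L-1):
Powers of d = -A^2 - A^-2: d^2 = A^4 + 2 + A^-4; d^3 = -A^6 - 3*A^2 - 3*A^-2 - A^-6.
  A^6 * (d^3) = -A^12 - 3*A^8 - 3*A^4 - 1
  A^4 * (6*d^2) = 6*A^8 + 12*A^4 + 6
  A^2 * (14*d + d^3) = -A^8 - 17*A^4 - 17 - A^-4
  A^0 * (13 + 7*d^2) = 7*A^4 + 27 + 7*A^-4
  A^-2 * (14*d + d^3) = -A^4 - 17 - 17*A^-4 - A^-8
  A^-4 * (6*d^2) = 6 + 12*A^-4 + 6*A^-8
  A^-6 * (d^3) = -1 - 3*A^-4 - 3*A^-8 - A^-12
Summing the groups: <K> = -A^12 + 2*A^8 - 2*A^4 + 3 - 2*A^-4 + 2*A^-8 - A^-12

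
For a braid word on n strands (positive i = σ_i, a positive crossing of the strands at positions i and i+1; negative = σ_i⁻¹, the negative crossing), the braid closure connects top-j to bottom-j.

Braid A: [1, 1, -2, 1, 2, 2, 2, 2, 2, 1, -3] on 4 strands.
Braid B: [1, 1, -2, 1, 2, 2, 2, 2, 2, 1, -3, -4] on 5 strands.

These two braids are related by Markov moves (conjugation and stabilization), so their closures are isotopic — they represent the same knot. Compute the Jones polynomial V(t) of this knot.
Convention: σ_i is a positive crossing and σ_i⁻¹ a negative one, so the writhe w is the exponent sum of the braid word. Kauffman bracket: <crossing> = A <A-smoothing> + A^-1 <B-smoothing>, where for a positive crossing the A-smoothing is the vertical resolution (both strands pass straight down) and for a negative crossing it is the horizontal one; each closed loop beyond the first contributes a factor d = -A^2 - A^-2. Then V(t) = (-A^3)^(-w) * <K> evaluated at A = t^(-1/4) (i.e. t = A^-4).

Markov-equivalent braids have isotopic closures, hence identical knot invariants. Strip the Markov moves from each word to reach a common short braid β, then compute V(t) once on β.
Braid A: s1 s1 s2^-1 s1 s2 s2 s2 s2 s2 s1 s3^-1 on 4 strands reduces by inverse Markov moves (closure unchanged at each step):
  Destabilize: the word has the form β·s3^-1 where s3^-1 occurs only as the final letter (β ∈ B_3); drop it and the last strand → 3 strands.
Reduced to β = s1 s1 s2^-1 s1 s2 s2 s2 s2 s2 s1 on 3 strands, 10 crossings.
Braid B: s1 s1 s2^-1 s1 s2 s2 s2 s2 s2 s1 s3^-1 s4^-1 on 5 strands reduces by inverse Markov moves (closure unchanged at each step):
  Destabilize: the word has the form β·s4^-1 where s4^-1 occurs only as the final letter (β ∈ B_4); drop it and the last strand → 4 strands.
  Destabilize: the word has the form β·s3^-1 where s3^-1 occurs only as the final letter (β ∈ B_3); drop it and the last strand → 3 strands.
Reduced to β = s1 s1 s2^-1 s1 s2 s2 s2 s2 s2 s1 on 3 strands, 10 crossings.
Both give the same β = s1 s1 s2^-1 s1 s2 s2 s2 s2 s2 s1 on 3 strands, so one state sum suffices:
Braid: s1 s1 s2^-1 s1 s2 s2 s2 s2 s2 s1 on 3 strands, 10 crossings.
Writhe w = (#positive) - (#negative) = 9 - 1 = 8.
State-sum expansion of <K>. There are 2^10 = 1024 states.
Each crossing splits two ways (0=vertical, 1=horizontal). The state's weight is A^(#A-smoothings - #B-smoothings) * d^(loops - 1).
Tabulate the states by total A-exponent and number of loops L (A-exp: L × count):
  A^10: L=2 ×1
  A^8: L=1 ×4, L=3 ×6
  A^6: L=2 ×35, L=4 ×10
  A^4: L=1 ×35, L=3 ×75, L=5 ×10
  A^2: L=2 ×115, L=4 ×90, L=6 ×5
  A^0: L=3 ×185, L=5 ×66, L=7 ×1
  A^-2: L=4 ×180, L=6 ×30
  A^-4: L=5 ×112, L=7 ×8
  A^-6: L=6 ×44, L=8 ×1
  A^-8: L=7 ×10
  A^-10: L=8 ×1
Each group contributes A^e * Σ count * d^(L-1):
Powers of d = -A^2 - A^-2: d^2 = A^4 + 2 + A^-4; d^3 = -A^6 - 3*A^2 - 3*A^-2 - A^-6; d^4 = A^8 + 4*A^4 + 6 + 4*A^-4 + A^-8; d^5 = -A^10 - 5*A^6 - 10*A^2 - 10*A^-2 - 5*A^-6 - A^-10; d^6 = A^12 + 6*A^8 + 15*A^4 + 20 + 15*A^-4 + 6*A^-8 + A^-12; d^7 = -A^14 - 7*A^10 - 21*A^6 - 35*A^2 - 35*A^-2 - 21*A^-6 - 7*A^-10 - A^-14.
  A^10 * (d) = -A^12 - A^8
  A^8 * (4 + 6*d^2) = 6*A^12 + 16*A^8 + 6*A^4
  A^6 * (35*d + 10*d^3) = -10*A^12 - 65*A^8 - 65*A^4 - 10
  A^4 * (35 + 75*d^2 + 10*d^4) = 10*A^12 + 115*A^8 + 245*A^4 + 115 + 10*A^-4
  A^2 * (115*d + 90*d^3 + 5*d^5) = -5*A^12 - 115*A^8 - 435*A^4 - 435 - 115*A^-4 - 5*A^-8
  A^0 * (185*d^2 + 66*d^4 + d^6) = A^12 + 72*A^8 + 464*A^4 + 786 + 464*A^-4 + 72*A^-8 + A^-12
  A^-2 * (180*d^3 + 30*d^5) = -30*A^8 - 330*A^4 - 840 - 840*A^-4 - 330*A^-8 - 30*A^-12
  A^-4 * (112*d^4 + 8*d^6) = 8*A^8 + 160*A^4 + 568 + 832*A^-4 + 568*A^-8 + 160*A^-12 + 8*A^-16
  A^-6 * (44*d^5 + d^7) = -A^8 - 51*A^4 - 241 - 475*A^-4 - 475*A^-8 - 241*A^-12 - 51*A^-16 - A^-20
  A^-8 * (10*d^6) = 10*A^4 + 60 + 150*A^-4 + 200*A^-8 + 150*A^-12 + 60*A^-16 + 10*A^-20
  A^-10 * (d^7) = -A^4 - 7 - 21*A^-4 - 35*A^-8 - 35*A^-12 - 21*A^-16 - 7*A^-20 - A^-24
Summing the groups: <K> = A^12 - A^8 + 3*A^4 - 4 + 5*A^-4 - 5*A^-8 + 5*A^-12 - 4*A^-16 + 2*A^-20 - A^-24
Normalise by the writhe: (-A^3)^(-w) = (-A^3)^(-8) = A^-24, so f(A) = A^-24 * <K> = A^-12 - A^-16 + 3*A^-20 - 4*A^-24 + 5*A^-28 - 5*A^-32 + 5*A^-36 - 4*A^-40 + 2*A^-44 - A^-48.
Substitute A = t^(-1/4), i.e. A^e → t^(-e/4): V(t) = -t^12 + 2*t^11 - 4*t^10 + 5*t^9 - 5*t^8 + 5*t^7 - 4*t^6 + 3*t^5 - t^4 + t^3

Answer: -t^12 + 2*t^11 - 4*t^10 + 5*t^9 - 5*t^8 + 5*t^7 - 4*t^6 + 3*t^5 - t^4 + t^3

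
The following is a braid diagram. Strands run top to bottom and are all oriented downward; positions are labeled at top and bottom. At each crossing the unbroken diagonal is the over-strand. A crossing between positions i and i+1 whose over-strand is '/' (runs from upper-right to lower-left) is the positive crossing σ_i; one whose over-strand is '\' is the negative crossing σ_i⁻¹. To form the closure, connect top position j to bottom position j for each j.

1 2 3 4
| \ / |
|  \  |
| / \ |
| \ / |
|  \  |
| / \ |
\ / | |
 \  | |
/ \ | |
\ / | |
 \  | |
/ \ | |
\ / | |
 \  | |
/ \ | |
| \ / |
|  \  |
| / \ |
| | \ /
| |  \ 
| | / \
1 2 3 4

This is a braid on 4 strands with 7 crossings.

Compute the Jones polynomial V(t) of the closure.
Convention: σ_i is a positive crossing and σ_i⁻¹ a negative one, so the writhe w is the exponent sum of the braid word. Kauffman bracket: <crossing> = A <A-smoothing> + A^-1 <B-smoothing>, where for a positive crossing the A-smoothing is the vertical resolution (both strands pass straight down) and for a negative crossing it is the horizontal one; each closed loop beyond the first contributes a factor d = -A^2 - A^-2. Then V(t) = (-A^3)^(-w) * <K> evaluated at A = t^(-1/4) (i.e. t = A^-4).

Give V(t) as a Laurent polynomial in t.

Reading the diagram top to bottom ('/'-over between positions i,i+1 = s_i, '\'-over = s_i^-1): braid word = s2^-1 s2^-1 s1^-1 s1^-1 s1^-1 s2^-1 s3^-1.
The presented braid s2^-1 s2^-1 s1^-1 s1^-1 s1^-1 s2^-1 s3^-1 on 4 strands reduces by inverse Markov moves (closure unchanged at each step):
  Destabilize: the word has the form β·s3^-1 where s3^-1 occurs only as the final letter (β ∈ B_3); drop it and the last strand → 3 strands.
Reduced to β = s2^-1 s2^-1 s1^-1 s1^-1 s1^-1 s2^-1 on 3 strands, 6 crossings.
Compute on β:
Braid: s2^-1 s2^-1 s1^-1 s1^-1 s1^-1 s2^-1 on 3 strands, 6 crossings.
Writhe w = (#positive) - (#negative) = 0 - 6 = -6.
Computing the Kauffman bracket via state sum. There are 2^6 = 64 states.
Smooth each crossing (0=||, 1=⌣⌢); contribution A^(Σ sign_k(1-2s_k)) * d^(L-1).
Tabulate the states by total A-exponent and number of loops L (A-exp: L × count):
  A^6: L=5 ×1
  A^4: L=4 ×6
  A^2: L=3 ×15
  A^0: L=2 ×18, L=4 ×2
  A^-2: L=1 ×9, L=3 ×6
  A^-4: L=2 ×6
  A^-6: L=3 ×1
Each group contributes A^e * Σ count * d^(L-1):
Powers of d = -A^2 - A^-2: d^2 = A^4 + 2 + A^-4; d^3 = -A^6 - 3*A^2 - 3*A^-2 - A^-6; d^4 = A^8 + 4*A^4 + 6 + 4*A^-4 + A^-8.
  A^6 * (d^4) = A^14 + 4*A^10 + 6*A^6 + 4*A^2 + A^-2
  A^4 * (6*d^3) = -6*A^10 - 18*A^6 - 18*A^2 - 6*A^-2
  A^2 * (15*d^2) = 15*A^6 + 30*A^2 + 15*A^-2
  A^0 * (18*d + 2*d^3) = -2*A^6 - 24*A^2 - 24*A^-2 - 2*A^-6
  A^-2 * (9 + 6*d^2) = 6*A^2 + 21*A^-2 + 6*A^-6
  A^-4 * (6*d) = -6*A^-2 - 6*A^-6
  A^-6 * (d^2) = A^-2 + 2*A^-6 + A^-10
Summing the groups: <K> = A^14 - 2*A^10 + A^6 - 2*A^2 + 2*A^-2 + A^-10
Normalise by the writhe: (-A^3)^(-w) = (-A^3)^(6) = A^18, so f(A) = A^18 * <K> = A^32 - 2*A^28 + A^24 - 2*A^20 + 2*A^16 + A^8.
Substitute A = t^(-1/4), i.e. A^e → t^(-e/4): V(t) = t^-2 + 2*t^-4 - 2*t^-5 + t^-6 - 2*t^-7 + t^-8

Answer: t^-2 + 2*t^-4 - 2*t^-5 + t^-6 - 2*t^-7 + t^-8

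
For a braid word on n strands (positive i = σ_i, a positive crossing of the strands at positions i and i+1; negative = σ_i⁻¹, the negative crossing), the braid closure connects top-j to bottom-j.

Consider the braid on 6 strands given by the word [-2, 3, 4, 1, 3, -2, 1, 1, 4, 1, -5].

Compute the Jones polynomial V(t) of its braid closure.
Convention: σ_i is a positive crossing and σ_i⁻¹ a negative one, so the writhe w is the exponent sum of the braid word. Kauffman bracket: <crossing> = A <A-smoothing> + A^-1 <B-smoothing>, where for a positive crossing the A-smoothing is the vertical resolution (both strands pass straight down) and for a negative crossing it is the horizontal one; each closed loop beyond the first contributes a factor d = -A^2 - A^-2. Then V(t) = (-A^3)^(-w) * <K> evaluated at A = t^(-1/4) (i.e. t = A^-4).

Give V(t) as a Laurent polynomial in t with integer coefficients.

-t^9 + 3*t^8 - 4*t^7 + 5*t^6 - 6*t^5 + 5*t^4 - 4*t^3 + 3*t^2 - t + 1

Derivation:
The presented braid s2^-1 s3 s4 s1 s3 s2^-1 s1 s1 s4 s1 s5^-1 on 6 strands reduces by inverse Markov moves (closure unchanged at each step):
  Destabilize: the word has the form β·s5^-1 where s5^-1 occurs only as the final letter (β ∈ B_5); drop it and the last strand → 5 strands.
Reduced to β = s2^-1 s3 s4 s1 s3 s2^-1 s1 s1 s4 s1 on 5 strands, 10 crossings.
Compute on β:
Braid: s2^-1 s3 s4 s1 s3 s2^-1 s1 s1 s4 s1 on 5 strands, 10 crossings.
Writhe w = (#positive) - (#negative) = 8 - 2 = 6.
Enumerate smoothing states for the bracket polynomial. There are 2^10 = 1024 states.
Each crossing splits two ways (0=vertical, 1=horizontal). The state's weight is A^(#A-smoothings - #B-smoothings) * d^(loops - 1).
Tabulate the states by total A-exponent and number of loops L (A-exp: L × count):
  A^10: L=5 ×1
  A^8: L=4 ×10
  A^6: L=3 ×39, L=5 ×6
  A^4: L=2 ×68, L=4 ×51, L=6 ×1
  A^2: L=1 ×44, L=3 ×139, L=5 ×27
  A^0: L=2 ×126, L=4 ×118, L=6 ×8
  A^-2: L=1 ×11, L=3 ×140, L=5 ×58, L=7 ×1
  A^-4: L=2 ×19, L=4 ×85, L=6 ×16
  A^-6: L=3 ×15, L=5 ×28, L=7 ×2
  A^-8: L=4 ×6, L=6 ×4
  A^-10: L=5 ×1
Each group contributes A^e * Σ count * d^(L-1):
Powers of d = -A^2 - A^-2: d^2 = A^4 + 2 + A^-4; d^3 = -A^6 - 3*A^2 - 3*A^-2 - A^-6; d^4 = A^8 + 4*A^4 + 6 + 4*A^-4 + A^-8; d^5 = -A^10 - 5*A^6 - 10*A^2 - 10*A^-2 - 5*A^-6 - A^-10; d^6 = A^12 + 6*A^8 + 15*A^4 + 20 + 15*A^-4 + 6*A^-8 + A^-12.
  A^10 * (d^4) = A^18 + 4*A^14 + 6*A^10 + 4*A^6 + A^2
  A^8 * (10*d^3) = -10*A^14 - 30*A^10 - 30*A^6 - 10*A^2
  A^6 * (39*d^2 + 6*d^4) = 6*A^14 + 63*A^10 + 114*A^6 + 63*A^2 + 6*A^-2
  A^4 * (68*d + 51*d^3 + d^5) = -A^14 - 56*A^10 - 231*A^6 - 231*A^2 - 56*A^-2 - A^-6
  A^2 * (44 + 139*d^2 + 27*d^4) = 27*A^10 + 247*A^6 + 484*A^2 + 247*A^-2 + 27*A^-6
  A^0 * (126*d + 118*d^3 + 8*d^5) = -8*A^10 - 158*A^6 - 560*A^2 - 560*A^-2 - 158*A^-6 - 8*A^-10
  A^-2 * (11 + 140*d^2 + 58*d^4 + d^6) = A^10 + 64*A^6 + 387*A^2 + 659*A^-2 + 387*A^-6 + 64*A^-10 + A^-14
  A^-4 * (19*d + 85*d^3 + 16*d^5) = -16*A^6 - 165*A^2 - 434*A^-2 - 434*A^-6 - 165*A^-10 - 16*A^-14
  A^-6 * (15*d^2 + 28*d^4 + 2*d^6) = 2*A^6 + 40*A^2 + 157*A^-2 + 238*A^-6 + 157*A^-10 + 40*A^-14 + 2*A^-18
  A^-8 * (6*d^3 + 4*d^5) = -4*A^2 - 26*A^-2 - 58*A^-6 - 58*A^-10 - 26*A^-14 - 4*A^-18
  A^-10 * (d^4) = A^-2 + 4*A^-6 + 6*A^-10 + 4*A^-14 + A^-18
Summing the groups: <K> = A^18 - A^14 + 3*A^10 - 4*A^6 + 5*A^2 - 6*A^-2 + 5*A^-6 - 4*A^-10 + 3*A^-14 - A^-18
Normalise by the writhe: (-A^3)^(-w) = (-A^3)^(-6) = A^-18, so f(A) = A^-18 * <K> = 1 - A^-4 + 3*A^-8 - 4*A^-12 + 5*A^-16 - 6*A^-20 + 5*A^-24 - 4*A^-28 + 3*A^-32 - A^-36.
Substitute A = t^(-1/4), i.e. A^e → t^(-e/4): V(t) = -t^9 + 3*t^8 - 4*t^7 + 5*t^6 - 6*t^5 + 5*t^4 - 4*t^3 + 3*t^2 - t + 1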